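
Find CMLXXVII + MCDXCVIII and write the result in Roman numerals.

CMLXXVII = 977
MCDXCVIII = 1498
977 + 1498 = 2475

MMCDLXXV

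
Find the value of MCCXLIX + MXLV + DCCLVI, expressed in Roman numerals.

MCCXLIX = 1249, MXLV = 1045, DCCLVI = 756
1249 + 1045 = 2294
2294 + 756 = 3050

MMML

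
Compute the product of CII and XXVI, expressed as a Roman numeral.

CII = 102
XXVI = 26
102 × 26 = 2652

MMDCLII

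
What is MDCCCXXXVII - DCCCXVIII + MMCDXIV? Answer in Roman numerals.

MDCCCXXXVII = 1837, DCCCXVIII = 818, MMCDXIV = 2414
1837 - 818 = 1019
1019 + 2414 = 3433

MMMCDXXXIII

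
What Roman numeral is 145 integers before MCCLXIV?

MCCLXIV = 1264
1264 - 145 = 1119

MCXIX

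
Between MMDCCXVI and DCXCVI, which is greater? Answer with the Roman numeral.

MMDCCXVI = 2716
DCXCVI = 696
2716 is larger

MMDCCXVI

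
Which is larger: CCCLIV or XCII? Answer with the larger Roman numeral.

CCCLIV = 354
XCII = 92
354 is larger

CCCLIV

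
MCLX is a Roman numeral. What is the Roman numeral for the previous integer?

MCLX = 1160; previous is 1159

MCLIX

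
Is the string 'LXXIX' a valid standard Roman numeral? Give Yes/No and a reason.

'LXXIX': Check the rules: uses only the symbols I, V, X, L, C, D, M; no symbol is repeated more than three times in a row; V, L and D each appear at most once; the only place a smaller symbol precedes a larger one is the allowed subtractive pair IX, the symbol right after such a pair (if any) is smaller than the pair's first symbol, and otherwise the values never increase from left to right. Value: L (50) + X (10) + X (10) + IX (9) = 79. So it is a valid standard Roman numeral.

Yes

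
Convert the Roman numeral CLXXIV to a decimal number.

CLXXIV: C=100, L=50, X=10, X=10, IV=4
100 + 50 + 10 + 10 + 4 = 174

174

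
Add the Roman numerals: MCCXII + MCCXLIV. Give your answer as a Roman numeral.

MCCXII = 1212
MCCXLIV = 1244
1212 + 1244 = 2456

MMCDLVI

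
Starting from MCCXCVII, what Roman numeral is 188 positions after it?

MCCXCVII = 1297
1297 + 188 = 1485

MCDLXXXV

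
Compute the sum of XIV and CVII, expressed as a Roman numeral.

XIV = 14
CVII = 107
14 + 107 = 121

CXXI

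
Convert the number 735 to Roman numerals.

Convert 735 to Roman numerals:
  735 contains 1×500 (D)
  235 contains 2×100 (CC)
  35 contains 3×10 (XXX)
  5 contains 1×5 (V)

DCCXXXV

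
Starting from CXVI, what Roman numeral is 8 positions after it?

CXVI = 116
116 + 8 = 124

CXXIV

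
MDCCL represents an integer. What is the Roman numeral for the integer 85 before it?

MDCCL = 1750
1750 - 85 = 1665

MDCLXV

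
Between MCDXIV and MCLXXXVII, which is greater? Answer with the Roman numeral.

MCDXIV = 1414
MCLXXXVII = 1187
1414 is larger

MCDXIV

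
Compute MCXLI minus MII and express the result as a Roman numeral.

MCXLI = 1141
MII = 1002
1141 - 1002 = 139

CXXXIX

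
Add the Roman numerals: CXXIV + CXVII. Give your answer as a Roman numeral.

CXXIV = 124
CXVII = 117
124 + 117 = 241

CCXLI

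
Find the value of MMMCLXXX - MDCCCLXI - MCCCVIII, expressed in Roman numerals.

MMMCLXXX = 3180, MDCCCLXI = 1861, MCCCVIII = 1308
3180 - 1861 = 1319
1319 - 1308 = 11

XI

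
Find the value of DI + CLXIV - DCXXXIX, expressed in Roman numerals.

DI = 501, CLXIV = 164, DCXXXIX = 639
501 + 164 = 665
665 - 639 = 26

XXVI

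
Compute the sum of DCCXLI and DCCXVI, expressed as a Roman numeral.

DCCXLI = 741
DCCXVI = 716
741 + 716 = 1457

MCDLVII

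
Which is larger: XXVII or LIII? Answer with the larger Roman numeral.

XXVII = 27
LIII = 53
53 is larger

LIII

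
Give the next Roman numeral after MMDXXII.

MMDXXII = 2522, so the next integer is 2522 + 1 = 2523

MMDXXIII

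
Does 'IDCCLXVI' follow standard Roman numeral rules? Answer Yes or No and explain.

'IDCCLXVI': Invalid subtractive combination: ID

No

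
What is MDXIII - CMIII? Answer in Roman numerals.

MDXIII = 1513
CMIII = 903
1513 - 903 = 610

DCX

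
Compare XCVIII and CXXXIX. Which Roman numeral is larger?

XCVIII = 98
CXXXIX = 139
139 is larger

CXXXIX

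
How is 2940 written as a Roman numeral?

Convert 2940 to Roman numerals:
  2940 contains 2×1000 (MM)
  940 contains 1×900 (CM)
  40 contains 1×40 (XL)

MMCMXL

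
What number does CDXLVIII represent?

CDXLVIII: CD=400, XL=40, V=5, I=1, I=1, I=1
400 + 40 + 5 + 1 + 1 + 1 = 448

448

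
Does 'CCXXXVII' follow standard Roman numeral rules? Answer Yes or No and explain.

'CCXXXVII': Check the rules: uses only the symbols I, V, X, L, C, D, M; no symbol is repeated more than three times in a row; V, L and D each appear at most once; no smaller symbol precedes a larger one (values never increase from left to right). Value: C (100) + C (100) + X (10) + X (10) + X (10) + V (5) + I (1) + I (1) = 237. So it is a valid standard Roman numeral.

Yes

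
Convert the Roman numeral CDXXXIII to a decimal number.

CDXXXIII: CD=400, X=10, X=10, X=10, I=1, I=1, I=1
400 + 10 + 10 + 10 + 1 + 1 + 1 = 433

433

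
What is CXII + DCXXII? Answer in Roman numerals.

CXII = 112
DCXXII = 622
112 + 622 = 734

DCCXXXIV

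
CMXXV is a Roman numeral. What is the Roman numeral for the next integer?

CMXXV = 925; next is 926

CMXXVI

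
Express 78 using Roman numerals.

Convert 78 to Roman numerals:
  78 contains 1×50 (L)
  28 contains 2×10 (XX)
  8 contains 1×5 (V)
  3 contains 3×1 (III)

LXXVIII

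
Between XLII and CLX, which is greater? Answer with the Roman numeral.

XLII = 42
CLX = 160
160 is larger

CLX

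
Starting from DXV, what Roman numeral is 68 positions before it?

DXV = 515
515 - 68 = 447

CDXLVII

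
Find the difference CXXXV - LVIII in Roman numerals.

CXXXV = 135
LVIII = 58
135 - 58 = 77

LXXVII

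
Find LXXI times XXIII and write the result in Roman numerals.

LXXI = 71
XXIII = 23
71 × 23 = 1633

MDCXXXIII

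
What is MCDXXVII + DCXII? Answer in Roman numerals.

MCDXXVII = 1427
DCXII = 612
1427 + 612 = 2039

MMXXXIX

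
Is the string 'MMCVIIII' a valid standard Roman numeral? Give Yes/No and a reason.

'MMCVIIII': More than 3 consecutive I's

No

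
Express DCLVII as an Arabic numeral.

DCLVII: D=500, C=100, L=50, V=5, I=1, I=1
500 + 100 + 50 + 5 + 1 + 1 = 657

657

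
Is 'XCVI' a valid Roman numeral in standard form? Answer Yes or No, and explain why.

'XCVI': Check the rules: uses only the symbols I, V, X, L, C, D, M; no symbol is repeated more than three times in a row; V, L and D each appear at most once; the only place a smaller symbol precedes a larger one is the allowed subtractive pair XC, the symbol right after such a pair (if any) is smaller than the pair's first symbol, and otherwise the values never increase from left to right. Value: XC (90) + V (5) + I (1) = 96. So it is a valid standard Roman numeral.

Yes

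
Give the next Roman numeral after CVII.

CVII = 107; next is 108

CVIII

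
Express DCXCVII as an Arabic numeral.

DCXCVII: D=500, C=100, XC=90, V=5, I=1, I=1
500 + 100 + 90 + 5 + 1 + 1 = 697

697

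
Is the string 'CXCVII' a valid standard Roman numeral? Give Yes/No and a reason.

'CXCVII': Check the rules: uses only the symbols I, V, X, L, C, D, M; no symbol is repeated more than three times in a row; V, L and D each appear at most once; the only place a smaller symbol precedes a larger one is the allowed subtractive pair XC, the symbol right after such a pair (if any) is smaller than the pair's first symbol, and otherwise the values never increase from left to right. Value: C (100) + XC (90) + V (5) + I (1) + I (1) = 197. So it is a valid standard Roman numeral.

Yes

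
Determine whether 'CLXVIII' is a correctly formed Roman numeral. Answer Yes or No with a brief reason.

'CLXVIII': Check the rules: uses only the symbols I, V, X, L, C, D, M; no symbol is repeated more than three times in a row; V, L and D each appear at most once; no smaller symbol precedes a larger one (values never increase from left to right). Value: C (100) + L (50) + X (10) + V (5) + I (1) + I (1) + I (1) = 168. So it is a valid standard Roman numeral.

Yes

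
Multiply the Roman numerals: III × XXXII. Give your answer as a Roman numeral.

III = 3
XXXII = 32
3 × 32 = 96

XCVI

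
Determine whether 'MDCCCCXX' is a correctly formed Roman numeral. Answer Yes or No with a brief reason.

'MDCCCCXX': More than 3 consecutive C's

No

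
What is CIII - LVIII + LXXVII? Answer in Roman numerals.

CIII = 103, LVIII = 58, LXXVII = 77
103 - 58 = 45
45 + 77 = 122

CXXII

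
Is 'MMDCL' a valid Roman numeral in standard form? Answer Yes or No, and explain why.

'MMDCL': Check the rules: uses only the symbols I, V, X, L, C, D, M; no symbol is repeated more than three times in a row; V, L and D each appear at most once; no smaller symbol precedes a larger one (values never increase from left to right). Value: M (1000) + M (1000) + D (500) + C (100) + L (50) = 2650. So it is a valid standard Roman numeral.

Yes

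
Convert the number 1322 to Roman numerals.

Convert 1322 to Roman numerals:
  1322 contains 1×1000 (M)
  322 contains 3×100 (CCC)
  22 contains 2×10 (XX)
  2 contains 2×1 (II)

MCCCXXII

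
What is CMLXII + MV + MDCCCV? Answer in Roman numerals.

CMLXII = 962, MV = 1005, MDCCCV = 1805
962 + 1005 = 1967
1967 + 1805 = 3772

MMMDCCLXXII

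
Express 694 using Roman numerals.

Convert 694 to Roman numerals:
  694 contains 1×500 (D)
  194 contains 1×100 (C)
  94 contains 1×90 (XC)
  4 contains 1×4 (IV)

DCXCIV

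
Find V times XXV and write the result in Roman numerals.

V = 5
XXV = 25
5 × 25 = 125

CXXV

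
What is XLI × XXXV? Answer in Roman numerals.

XLI = 41
XXXV = 35
41 × 35 = 1435

MCDXXXV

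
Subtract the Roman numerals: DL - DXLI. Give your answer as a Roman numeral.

DL = 550
DXLI = 541
550 - 541 = 9

IX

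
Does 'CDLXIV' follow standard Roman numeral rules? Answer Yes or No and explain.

'CDLXIV': Check the rules: uses only the symbols I, V, X, L, C, D, M; no symbol is repeated more than three times in a row; V, L and D each appear at most once; the only places a smaller symbol precedes a larger one are the allowed subtractive pairs CD, IV, the symbol right after such a pair (if any) is smaller than the pair's first symbol, and otherwise the values never increase from left to right. Value: CD (400) + L (50) + X (10) + IV (4) = 464. So it is a valid standard Roman numeral.

Yes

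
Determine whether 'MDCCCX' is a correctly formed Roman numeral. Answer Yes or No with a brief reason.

'MDCCCX': Check the rules: uses only the symbols I, V, X, L, C, D, M; no symbol is repeated more than three times in a row; V, L and D each appear at most once; no smaller symbol precedes a larger one (values never increase from left to right). Value: M (1000) + D (500) + C (100) + C (100) + C (100) + X (10) = 1810. So it is a valid standard Roman numeral.

Yes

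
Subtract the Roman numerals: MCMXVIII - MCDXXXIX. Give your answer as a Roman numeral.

MCMXVIII = 1918
MCDXXXIX = 1439
1918 - 1439 = 479

CDLXXIX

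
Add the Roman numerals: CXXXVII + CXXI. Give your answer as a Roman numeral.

CXXXVII = 137
CXXI = 121
137 + 121 = 258

CCLVIII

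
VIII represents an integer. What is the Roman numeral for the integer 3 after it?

VIII = 8
8 + 3 = 11

XI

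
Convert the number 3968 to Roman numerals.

Convert 3968 to Roman numerals:
  3968 contains 3×1000 (MMM)
  968 contains 1×900 (CM)
  68 contains 1×50 (L)
  18 contains 1×10 (X)
  8 contains 1×5 (V)
  3 contains 3×1 (III)

MMMCMLXVIII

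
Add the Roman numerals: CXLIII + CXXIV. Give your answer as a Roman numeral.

CXLIII = 143
CXXIV = 124
143 + 124 = 267

CCLXVII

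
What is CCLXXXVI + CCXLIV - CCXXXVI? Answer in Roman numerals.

CCLXXXVI = 286, CCXLIV = 244, CCXXXVI = 236
286 + 244 = 530
530 - 236 = 294

CCXCIV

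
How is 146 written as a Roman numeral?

Convert 146 to Roman numerals:
  146 contains 1×100 (C)
  46 contains 1×40 (XL)
  6 contains 1×5 (V)
  1 contains 1×1 (I)

CXLVI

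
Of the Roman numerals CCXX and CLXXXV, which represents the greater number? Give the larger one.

CCXX = 220
CLXXXV = 185
220 is larger

CCXX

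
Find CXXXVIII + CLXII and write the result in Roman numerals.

CXXXVIII = 138
CLXII = 162
138 + 162 = 300

CCC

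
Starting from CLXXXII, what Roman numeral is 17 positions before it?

CLXXXII = 182
182 - 17 = 165

CLXV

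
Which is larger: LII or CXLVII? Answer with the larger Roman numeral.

LII = 52
CXLVII = 147
147 is larger

CXLVII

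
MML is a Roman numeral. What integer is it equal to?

MML: M=1000, M=1000, L=50
1000 + 1000 + 50 = 2050

2050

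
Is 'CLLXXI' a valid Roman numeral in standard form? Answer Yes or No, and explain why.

'CLLXXI': L should not appear more than once

No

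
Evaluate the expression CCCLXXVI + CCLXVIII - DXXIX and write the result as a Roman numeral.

CCCLXXVI = 376, CCLXVIII = 268, DXXIX = 529
376 + 268 = 644
644 - 529 = 115

CXV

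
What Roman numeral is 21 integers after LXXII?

LXXII = 72
72 + 21 = 93

XCIII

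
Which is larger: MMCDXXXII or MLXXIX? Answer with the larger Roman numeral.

MMCDXXXII = 2432
MLXXIX = 1079
2432 is larger

MMCDXXXII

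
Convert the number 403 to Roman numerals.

Convert 403 to Roman numerals:
  403 contains 1×400 (CD)
  3 contains 3×1 (III)

CDIII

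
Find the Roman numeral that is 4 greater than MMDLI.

MMDLI = 2551
2551 + 4 = 2555

MMDLV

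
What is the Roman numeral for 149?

Convert 149 to Roman numerals:
  149 contains 1×100 (C)
  49 contains 1×40 (XL)
  9 contains 1×9 (IX)

CXLIX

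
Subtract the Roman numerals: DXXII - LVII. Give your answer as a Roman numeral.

DXXII = 522
LVII = 57
522 - 57 = 465

CDLXV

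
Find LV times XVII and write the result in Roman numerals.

LV = 55
XVII = 17
55 × 17 = 935

CMXXXV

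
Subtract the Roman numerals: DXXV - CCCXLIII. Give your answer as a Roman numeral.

DXXV = 525
CCCXLIII = 343
525 - 343 = 182

CLXXXII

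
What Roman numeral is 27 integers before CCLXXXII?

CCLXXXII = 282
282 - 27 = 255

CCLV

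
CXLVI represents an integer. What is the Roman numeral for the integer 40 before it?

CXLVI = 146
146 - 40 = 106

CVI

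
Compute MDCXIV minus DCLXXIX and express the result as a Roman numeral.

MDCXIV = 1614
DCLXXIX = 679
1614 - 679 = 935

CMXXXV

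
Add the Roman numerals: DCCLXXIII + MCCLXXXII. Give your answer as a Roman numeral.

DCCLXXIII = 773
MCCLXXXII = 1282
773 + 1282 = 2055

MMLV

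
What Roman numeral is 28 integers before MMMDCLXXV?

MMMDCLXXV = 3675
3675 - 28 = 3647

MMMDCXLVII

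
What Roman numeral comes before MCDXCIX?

MCDXCIX = 1499; previous is 1498

MCDXCVIII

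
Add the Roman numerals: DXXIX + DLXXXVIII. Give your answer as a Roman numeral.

DXXIX = 529
DLXXXVIII = 588
529 + 588 = 1117

MCXVII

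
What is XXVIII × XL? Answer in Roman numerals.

XXVIII = 28
XL = 40
28 × 40 = 1120

MCXX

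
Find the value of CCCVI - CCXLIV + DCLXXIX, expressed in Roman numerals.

CCCVI = 306, CCXLIV = 244, DCLXXIX = 679
306 - 244 = 62
62 + 679 = 741

DCCXLI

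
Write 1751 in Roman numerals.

Convert 1751 to Roman numerals:
  1751 contains 1×1000 (M)
  751 contains 1×500 (D)
  251 contains 2×100 (CC)
  51 contains 1×50 (L)
  1 contains 1×1 (I)

MDCCLI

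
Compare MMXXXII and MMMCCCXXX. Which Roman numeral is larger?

MMXXXII = 2032
MMMCCCXXX = 3330
3330 is larger

MMMCCCXXX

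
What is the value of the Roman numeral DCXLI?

DCXLI: D=500, C=100, XL=40, I=1
500 + 100 + 40 + 1 = 641

641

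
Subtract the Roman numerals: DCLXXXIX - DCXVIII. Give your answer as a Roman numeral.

DCLXXXIX = 689
DCXVIII = 618
689 - 618 = 71

LXXI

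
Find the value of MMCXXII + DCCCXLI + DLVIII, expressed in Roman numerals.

MMCXXII = 2122, DCCCXLI = 841, DLVIII = 558
2122 + 841 = 2963
2963 + 558 = 3521

MMMDXXI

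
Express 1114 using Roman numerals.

Convert 1114 to Roman numerals:
  1114 contains 1×1000 (M)
  114 contains 1×100 (C)
  14 contains 1×10 (X)
  4 contains 1×4 (IV)

MCXIV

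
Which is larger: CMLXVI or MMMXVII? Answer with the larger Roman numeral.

CMLXVI = 966
MMMXVII = 3017
3017 is larger

MMMXVII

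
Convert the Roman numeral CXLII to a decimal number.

CXLII: C=100, XL=40, I=1, I=1
100 + 40 + 1 + 1 = 142

142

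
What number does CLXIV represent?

CLXIV: C=100, L=50, X=10, IV=4
100 + 50 + 10 + 4 = 164

164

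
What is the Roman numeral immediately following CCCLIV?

CCCLIV = 354, so the next integer is 354 + 1 = 355

CCCLV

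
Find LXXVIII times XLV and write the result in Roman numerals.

LXXVIII = 78
XLV = 45
78 × 45 = 3510

MMMDX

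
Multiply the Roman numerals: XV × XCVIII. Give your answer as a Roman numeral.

XV = 15
XCVIII = 98
15 × 98 = 1470

MCDLXX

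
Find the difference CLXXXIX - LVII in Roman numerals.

CLXXXIX = 189
LVII = 57
189 - 57 = 132

CXXXII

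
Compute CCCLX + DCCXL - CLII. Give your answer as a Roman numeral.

CCCLX = 360, DCCXL = 740, CLII = 152
360 + 740 = 1100
1100 - 152 = 948

CMXLVIII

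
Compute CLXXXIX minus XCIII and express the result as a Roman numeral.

CLXXXIX = 189
XCIII = 93
189 - 93 = 96

XCVI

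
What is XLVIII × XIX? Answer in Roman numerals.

XLVIII = 48
XIX = 19
48 × 19 = 912

CMXII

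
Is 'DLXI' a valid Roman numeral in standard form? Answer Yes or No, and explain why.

'DLXI': Check the rules: uses only the symbols I, V, X, L, C, D, M; no symbol is repeated more than three times in a row; V, L and D each appear at most once; no smaller symbol precedes a larger one (values never increase from left to right). Value: D (500) + L (50) + X (10) + I (1) = 561. So it is a valid standard Roman numeral.

Yes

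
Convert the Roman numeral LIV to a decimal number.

LIV: L=50, IV=4
50 + 4 = 54

54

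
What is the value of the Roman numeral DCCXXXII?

DCCXXXII: D=500, C=100, C=100, X=10, X=10, X=10, I=1, I=1
500 + 100 + 100 + 10 + 10 + 10 + 1 + 1 = 732

732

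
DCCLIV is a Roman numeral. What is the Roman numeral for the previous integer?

DCCLIV = 754, so the previous integer is 754 - 1 = 753

DCCLIII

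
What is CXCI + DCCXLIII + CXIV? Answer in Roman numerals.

CXCI = 191, DCCXLIII = 743, CXIV = 114
191 + 743 = 934
934 + 114 = 1048

MXLVIII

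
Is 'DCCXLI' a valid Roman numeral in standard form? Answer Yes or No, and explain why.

'DCCXLI': Check the rules: uses only the symbols I, V, X, L, C, D, M; no symbol is repeated more than three times in a row; V, L and D each appear at most once; the only place a smaller symbol precedes a larger one is the allowed subtractive pair XL, the symbol right after such a pair (if any) is smaller than the pair's first symbol, and otherwise the values never increase from left to right. Value: D (500) + C (100) + C (100) + XL (40) + I (1) = 741. So it is a valid standard Roman numeral.

Yes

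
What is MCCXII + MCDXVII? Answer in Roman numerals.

MCCXII = 1212
MCDXVII = 1417
1212 + 1417 = 2629

MMDCXXIX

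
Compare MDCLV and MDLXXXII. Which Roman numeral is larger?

MDCLV = 1655
MDLXXXII = 1582
1655 is larger

MDCLV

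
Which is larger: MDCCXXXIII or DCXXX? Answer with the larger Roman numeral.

MDCCXXXIII = 1733
DCXXX = 630
1733 is larger

MDCCXXXIII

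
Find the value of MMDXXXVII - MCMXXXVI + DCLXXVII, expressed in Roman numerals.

MMDXXXVII = 2537, MCMXXXVI = 1936, DCLXXVII = 677
2537 - 1936 = 601
601 + 677 = 1278

MCCLXXVIII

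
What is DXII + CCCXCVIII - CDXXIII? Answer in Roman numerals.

DXII = 512, CCCXCVIII = 398, CDXXIII = 423
512 + 398 = 910
910 - 423 = 487

CDLXXXVII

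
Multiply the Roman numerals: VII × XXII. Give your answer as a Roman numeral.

VII = 7
XXII = 22
7 × 22 = 154

CLIV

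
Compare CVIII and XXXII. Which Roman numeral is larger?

CVIII = 108
XXXII = 32
108 is larger

CVIII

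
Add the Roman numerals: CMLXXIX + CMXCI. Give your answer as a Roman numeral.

CMLXXIX = 979
CMXCI = 991
979 + 991 = 1970

MCMLXX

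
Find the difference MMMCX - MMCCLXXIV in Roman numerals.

MMMCX = 3110
MMCCLXXIV = 2274
3110 - 2274 = 836

DCCCXXXVI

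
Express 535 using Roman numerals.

Convert 535 to Roman numerals:
  535 contains 1×500 (D)
  35 contains 3×10 (XXX)
  5 contains 1×5 (V)

DXXXV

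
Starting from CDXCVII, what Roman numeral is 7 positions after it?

CDXCVII = 497
497 + 7 = 504

DIV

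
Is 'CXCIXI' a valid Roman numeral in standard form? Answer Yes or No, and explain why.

'CXCIXI': I cannot come right after the subtractive pair IX: once I is subtracted in IX, the next symbol must be smaller than I

No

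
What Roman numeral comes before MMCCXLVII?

MMCCXLVII = 2247, so the previous integer is 2247 - 1 = 2246

MMCCXLVI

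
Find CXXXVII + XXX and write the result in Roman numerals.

CXXXVII = 137
XXX = 30
137 + 30 = 167

CLXVII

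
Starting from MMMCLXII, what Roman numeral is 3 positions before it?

MMMCLXII = 3162
3162 - 3 = 3159

MMMCLIX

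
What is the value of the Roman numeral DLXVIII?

DLXVIII: D=500, L=50, X=10, V=5, I=1, I=1, I=1
500 + 50 + 10 + 5 + 1 + 1 + 1 = 568

568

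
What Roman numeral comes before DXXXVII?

DXXXVII = 537, so the previous integer is 537 - 1 = 536

DXXXVI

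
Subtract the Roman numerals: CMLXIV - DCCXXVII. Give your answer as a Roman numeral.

CMLXIV = 964
DCCXXVII = 727
964 - 727 = 237

CCXXXVII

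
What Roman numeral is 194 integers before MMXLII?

MMXLII = 2042
2042 - 194 = 1848

MDCCCXLVIII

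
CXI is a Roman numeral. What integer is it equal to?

CXI: C=100, X=10, I=1
100 + 10 + 1 = 111

111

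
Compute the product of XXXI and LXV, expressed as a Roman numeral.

XXXI = 31
LXV = 65
31 × 65 = 2015

MMXV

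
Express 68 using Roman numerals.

Convert 68 to Roman numerals:
  68 contains 1×50 (L)
  18 contains 1×10 (X)
  8 contains 1×5 (V)
  3 contains 3×1 (III)

LXVIII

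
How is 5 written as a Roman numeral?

Convert 5 to Roman numerals:
  5 contains 1×5 (V)

V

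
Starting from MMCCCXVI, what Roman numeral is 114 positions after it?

MMCCCXVI = 2316
2316 + 114 = 2430

MMCDXXX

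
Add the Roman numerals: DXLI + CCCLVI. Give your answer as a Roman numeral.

DXLI = 541
CCCLVI = 356
541 + 356 = 897

DCCCXCVII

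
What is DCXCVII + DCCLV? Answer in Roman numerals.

DCXCVII = 697
DCCLV = 755
697 + 755 = 1452

MCDLII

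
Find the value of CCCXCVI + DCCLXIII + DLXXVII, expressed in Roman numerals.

CCCXCVI = 396, DCCLXIII = 763, DLXXVII = 577
396 + 763 = 1159
1159 + 577 = 1736

MDCCXXXVI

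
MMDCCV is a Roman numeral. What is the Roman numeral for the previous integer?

MMDCCV = 2705; previous is 2704

MMDCCIV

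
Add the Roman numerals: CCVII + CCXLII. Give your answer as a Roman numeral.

CCVII = 207
CCXLII = 242
207 + 242 = 449

CDXLIX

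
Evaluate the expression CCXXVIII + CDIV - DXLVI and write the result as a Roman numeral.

CCXXVIII = 228, CDIV = 404, DXLVI = 546
228 + 404 = 632
632 - 546 = 86

LXXXVI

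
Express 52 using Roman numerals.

Convert 52 to Roman numerals:
  52 contains 1×50 (L)
  2 contains 2×1 (II)

LII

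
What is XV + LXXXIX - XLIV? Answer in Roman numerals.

XV = 15, LXXXIX = 89, XLIV = 44
15 + 89 = 104
104 - 44 = 60

LX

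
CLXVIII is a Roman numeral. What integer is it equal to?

CLXVIII: C=100, L=50, X=10, V=5, I=1, I=1, I=1
100 + 50 + 10 + 5 + 1 + 1 + 1 = 168

168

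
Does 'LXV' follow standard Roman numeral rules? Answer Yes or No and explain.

'LXV': Check the rules: uses only the symbols I, V, X, L, C, D, M; no symbol is repeated more than three times in a row; V, L and D each appear at most once; no smaller symbol precedes a larger one (values never increase from left to right). Value: L (50) + X (10) + V (5) = 65. So it is a valid standard Roman numeral.

Yes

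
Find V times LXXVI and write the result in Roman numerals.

V = 5
LXXVI = 76
5 × 76 = 380

CCCLXXX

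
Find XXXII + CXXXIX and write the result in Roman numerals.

XXXII = 32
CXXXIX = 139
32 + 139 = 171

CLXXI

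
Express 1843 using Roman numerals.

Convert 1843 to Roman numerals:
  1843 contains 1×1000 (M)
  843 contains 1×500 (D)
  343 contains 3×100 (CCC)
  43 contains 1×40 (XL)
  3 contains 3×1 (III)

MDCCCXLIII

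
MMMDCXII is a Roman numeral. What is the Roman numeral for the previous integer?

MMMDCXII = 3612; previous is 3611

MMMDCXI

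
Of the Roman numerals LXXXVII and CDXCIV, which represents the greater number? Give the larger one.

LXXXVII = 87
CDXCIV = 494
494 is larger

CDXCIV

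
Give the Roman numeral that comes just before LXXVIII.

LXXVIII = 78; previous is 77

LXXVII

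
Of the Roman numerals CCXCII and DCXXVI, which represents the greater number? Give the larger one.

CCXCII = 292
DCXXVI = 626
626 is larger

DCXXVI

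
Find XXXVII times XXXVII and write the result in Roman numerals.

XXXVII = 37
XXXVII = 37
37 × 37 = 1369

MCCCLXIX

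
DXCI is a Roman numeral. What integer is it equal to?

DXCI: D=500, XC=90, I=1
500 + 90 + 1 = 591

591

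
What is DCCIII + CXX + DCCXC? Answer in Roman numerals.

DCCIII = 703, CXX = 120, DCCXC = 790
703 + 120 = 823
823 + 790 = 1613

MDCXIII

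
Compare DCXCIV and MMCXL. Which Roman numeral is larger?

DCXCIV = 694
MMCXL = 2140
2140 is larger

MMCXL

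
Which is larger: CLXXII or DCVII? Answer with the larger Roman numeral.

CLXXII = 172
DCVII = 607
607 is larger

DCVII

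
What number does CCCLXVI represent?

CCCLXVI: C=100, C=100, C=100, L=50, X=10, V=5, I=1
100 + 100 + 100 + 50 + 10 + 5 + 1 = 366

366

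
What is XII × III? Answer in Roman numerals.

XII = 12
III = 3
12 × 3 = 36

XXXVI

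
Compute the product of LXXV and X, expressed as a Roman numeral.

LXXV = 75
X = 10
75 × 10 = 750

DCCL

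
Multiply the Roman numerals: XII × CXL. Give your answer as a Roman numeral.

XII = 12
CXL = 140
12 × 140 = 1680

MDCLXXX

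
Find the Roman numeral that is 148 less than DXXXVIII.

DXXXVIII = 538
538 - 148 = 390

CCCXC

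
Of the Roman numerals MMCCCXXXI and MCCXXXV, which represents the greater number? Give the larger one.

MMCCCXXXI = 2331
MCCXXXV = 1235
2331 is larger

MMCCCXXXI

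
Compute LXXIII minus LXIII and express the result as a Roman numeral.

LXXIII = 73
LXIII = 63
73 - 63 = 10

X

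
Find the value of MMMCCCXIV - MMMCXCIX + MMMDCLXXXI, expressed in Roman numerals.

MMMCCCXIV = 3314, MMMCXCIX = 3199, MMMDCLXXXI = 3681
3314 - 3199 = 115
115 + 3681 = 3796

MMMDCCXCVI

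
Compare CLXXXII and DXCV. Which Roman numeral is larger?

CLXXXII = 182
DXCV = 595
595 is larger

DXCV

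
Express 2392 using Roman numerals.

Convert 2392 to Roman numerals:
  2392 contains 2×1000 (MM)
  392 contains 3×100 (CCC)
  92 contains 1×90 (XC)
  2 contains 2×1 (II)

MMCCCXCII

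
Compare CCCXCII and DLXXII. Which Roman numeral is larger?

CCCXCII = 392
DLXXII = 572
572 is larger

DLXXII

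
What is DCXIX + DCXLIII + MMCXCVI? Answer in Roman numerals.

DCXIX = 619, DCXLIII = 643, MMCXCVI = 2196
619 + 643 = 1262
1262 + 2196 = 3458

MMMCDLVIII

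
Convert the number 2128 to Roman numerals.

Convert 2128 to Roman numerals:
  2128 contains 2×1000 (MM)
  128 contains 1×100 (C)
  28 contains 2×10 (XX)
  8 contains 1×5 (V)
  3 contains 3×1 (III)

MMCXXVIII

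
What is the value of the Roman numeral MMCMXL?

MMCMXL: M=1000, M=1000, CM=900, XL=40
1000 + 1000 + 900 + 40 = 2940

2940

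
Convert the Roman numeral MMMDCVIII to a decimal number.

MMMDCVIII: M=1000, M=1000, M=1000, D=500, C=100, V=5, I=1, I=1, I=1
1000 + 1000 + 1000 + 500 + 100 + 5 + 1 + 1 + 1 = 3608

3608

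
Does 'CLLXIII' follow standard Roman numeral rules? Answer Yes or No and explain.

'CLLXIII': L should not appear more than once

No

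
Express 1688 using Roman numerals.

Convert 1688 to Roman numerals:
  1688 contains 1×1000 (M)
  688 contains 1×500 (D)
  188 contains 1×100 (C)
  88 contains 1×50 (L)
  38 contains 3×10 (XXX)
  8 contains 1×5 (V)
  3 contains 3×1 (III)

MDCLXXXVIII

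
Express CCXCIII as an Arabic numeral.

CCXCIII: C=100, C=100, XC=90, I=1, I=1, I=1
100 + 100 + 90 + 1 + 1 + 1 = 293

293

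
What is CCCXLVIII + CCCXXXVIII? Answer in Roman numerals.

CCCXLVIII = 348
CCCXXXVIII = 338
348 + 338 = 686

DCLXXXVI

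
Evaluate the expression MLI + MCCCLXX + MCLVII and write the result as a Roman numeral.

MLI = 1051, MCCCLXX = 1370, MCLVII = 1157
1051 + 1370 = 2421
2421 + 1157 = 3578

MMMDLXXVIII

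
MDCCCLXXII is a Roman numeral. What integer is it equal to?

MDCCCLXXII: M=1000, D=500, C=100, C=100, C=100, L=50, X=10, X=10, I=1, I=1
1000 + 500 + 100 + 100 + 100 + 50 + 10 + 10 + 1 + 1 = 1872

1872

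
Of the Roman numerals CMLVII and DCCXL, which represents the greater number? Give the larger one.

CMLVII = 957
DCCXL = 740
957 is larger

CMLVII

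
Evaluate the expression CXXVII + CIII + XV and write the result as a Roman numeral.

CXXVII = 127, CIII = 103, XV = 15
127 + 103 = 230
230 + 15 = 245

CCXLV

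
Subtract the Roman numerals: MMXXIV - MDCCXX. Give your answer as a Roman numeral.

MMXXIV = 2024
MDCCXX = 1720
2024 - 1720 = 304

CCCIV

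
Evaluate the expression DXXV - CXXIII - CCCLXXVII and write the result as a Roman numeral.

DXXV = 525, CXXIII = 123, CCCLXXVII = 377
525 - 123 = 402
402 - 377 = 25

XXV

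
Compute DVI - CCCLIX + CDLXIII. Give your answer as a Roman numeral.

DVI = 506, CCCLIX = 359, CDLXIII = 463
506 - 359 = 147
147 + 463 = 610

DCX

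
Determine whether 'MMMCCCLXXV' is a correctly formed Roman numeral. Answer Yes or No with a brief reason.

'MMMCCCLXXV': Check the rules: uses only the symbols I, V, X, L, C, D, M; no symbol is repeated more than three times in a row; V, L and D each appear at most once; no smaller symbol precedes a larger one (values never increase from left to right). Value: M (1000) + M (1000) + M (1000) + C (100) + C (100) + C (100) + L (50) + X (10) + X (10) + V (5) = 3375. So it is a valid standard Roman numeral.

Yes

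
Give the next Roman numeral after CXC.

CXC = 190, so the next integer is 190 + 1 = 191

CXCI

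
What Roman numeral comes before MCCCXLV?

MCCCXLV = 1345, so the previous integer is 1345 - 1 = 1344

MCCCXLIV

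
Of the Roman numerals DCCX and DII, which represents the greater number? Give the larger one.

DCCX = 710
DII = 502
710 is larger

DCCX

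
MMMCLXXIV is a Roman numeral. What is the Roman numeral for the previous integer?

MMMCLXXIV = 3174, so the previous integer is 3174 - 1 = 3173

MMMCLXXIII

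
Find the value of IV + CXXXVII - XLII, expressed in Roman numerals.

IV = 4, CXXXVII = 137, XLII = 42
4 + 137 = 141
141 - 42 = 99

XCIX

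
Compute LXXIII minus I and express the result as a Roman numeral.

LXXIII = 73
I = 1
73 - 1 = 72

LXXII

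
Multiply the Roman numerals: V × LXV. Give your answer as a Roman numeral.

V = 5
LXV = 65
5 × 65 = 325

CCCXXV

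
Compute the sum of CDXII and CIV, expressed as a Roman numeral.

CDXII = 412
CIV = 104
412 + 104 = 516

DXVI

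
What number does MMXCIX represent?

MMXCIX: M=1000, M=1000, XC=90, IX=9
1000 + 1000 + 90 + 9 = 2099

2099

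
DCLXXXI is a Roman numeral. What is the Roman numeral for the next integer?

DCLXXXI = 681, so the next integer is 681 + 1 = 682

DCLXXXII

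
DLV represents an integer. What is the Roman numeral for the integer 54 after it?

DLV = 555
555 + 54 = 609

DCIX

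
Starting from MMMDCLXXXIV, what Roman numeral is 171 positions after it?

MMMDCLXXXIV = 3684
3684 + 171 = 3855

MMMDCCCLV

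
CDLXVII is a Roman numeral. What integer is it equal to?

CDLXVII: CD=400, L=50, X=10, V=5, I=1, I=1
400 + 50 + 10 + 5 + 1 + 1 = 467

467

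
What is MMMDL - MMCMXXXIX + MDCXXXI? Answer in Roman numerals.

MMMDL = 3550, MMCMXXXIX = 2939, MDCXXXI = 1631
3550 - 2939 = 611
611 + 1631 = 2242

MMCCXLII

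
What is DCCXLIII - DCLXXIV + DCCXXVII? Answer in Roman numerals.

DCCXLIII = 743, DCLXXIV = 674, DCCXXVII = 727
743 - 674 = 69
69 + 727 = 796

DCCXCVI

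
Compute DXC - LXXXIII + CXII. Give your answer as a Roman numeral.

DXC = 590, LXXXIII = 83, CXII = 112
590 - 83 = 507
507 + 112 = 619

DCXIX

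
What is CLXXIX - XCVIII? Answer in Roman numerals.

CLXXIX = 179
XCVIII = 98
179 - 98 = 81

LXXXI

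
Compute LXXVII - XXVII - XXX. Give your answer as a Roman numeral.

LXXVII = 77, XXVII = 27, XXX = 30
77 - 27 = 50
50 - 30 = 20

XX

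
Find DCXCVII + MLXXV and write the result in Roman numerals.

DCXCVII = 697
MLXXV = 1075
697 + 1075 = 1772

MDCCLXXII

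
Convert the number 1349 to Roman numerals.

Convert 1349 to Roman numerals:
  1349 contains 1×1000 (M)
  349 contains 3×100 (CCC)
  49 contains 1×40 (XL)
  9 contains 1×9 (IX)

MCCCXLIX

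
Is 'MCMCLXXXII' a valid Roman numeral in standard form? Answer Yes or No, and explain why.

'MCMCLXXXII': C cannot come right after the subtractive pair CM: once C is subtracted in CM, the next symbol must be smaller than C

No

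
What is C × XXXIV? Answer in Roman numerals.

C = 100
XXXIV = 34
100 × 34 = 3400

MMMCD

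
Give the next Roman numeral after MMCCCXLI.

MMCCCXLI = 2341, so the next integer is 2341 + 1 = 2342

MMCCCXLII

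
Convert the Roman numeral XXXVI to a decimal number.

XXXVI: X=10, X=10, X=10, V=5, I=1
10 + 10 + 10 + 5 + 1 = 36

36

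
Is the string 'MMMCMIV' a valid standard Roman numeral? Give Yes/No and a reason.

'MMMCMIV': Check the rules: uses only the symbols I, V, X, L, C, D, M; no symbol is repeated more than three times in a row; V, L and D each appear at most once; the only places a smaller symbol precedes a larger one are the allowed subtractive pairs CM, IV, the symbol right after such a pair (if any) is smaller than the pair's first symbol, and otherwise the values never increase from left to right. Value: M (1000) + M (1000) + M (1000) + CM (900) + IV (4) = 3904. So it is a valid standard Roman numeral.

Yes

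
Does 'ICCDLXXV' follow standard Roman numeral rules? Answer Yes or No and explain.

'ICCDLXXV': Invalid subtractive combination: IC

No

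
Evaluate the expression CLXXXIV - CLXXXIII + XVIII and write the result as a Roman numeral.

CLXXXIV = 184, CLXXXIII = 183, XVIII = 18
184 - 183 = 1
1 + 18 = 19

XIX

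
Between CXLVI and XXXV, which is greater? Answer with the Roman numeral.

CXLVI = 146
XXXV = 35
146 is larger

CXLVI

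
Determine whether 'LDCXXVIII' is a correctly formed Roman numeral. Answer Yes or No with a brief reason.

'LDCXXVIII': Invalid subtractive combination: LD

No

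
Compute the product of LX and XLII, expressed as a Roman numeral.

LX = 60
XLII = 42
60 × 42 = 2520

MMDXX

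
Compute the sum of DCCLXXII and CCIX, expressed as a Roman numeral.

DCCLXXII = 772
CCIX = 209
772 + 209 = 981

CMLXXXI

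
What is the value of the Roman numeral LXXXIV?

LXXXIV: L=50, X=10, X=10, X=10, IV=4
50 + 10 + 10 + 10 + 4 = 84

84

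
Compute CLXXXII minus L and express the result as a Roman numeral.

CLXXXII = 182
L = 50
182 - 50 = 132

CXXXII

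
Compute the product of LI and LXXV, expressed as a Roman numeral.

LI = 51
LXXV = 75
51 × 75 = 3825

MMMDCCCXXV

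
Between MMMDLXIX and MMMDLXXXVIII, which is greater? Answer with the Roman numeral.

MMMDLXIX = 3569
MMMDLXXXVIII = 3588
3588 is larger

MMMDLXXXVIII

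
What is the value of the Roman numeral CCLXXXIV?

CCLXXXIV: C=100, C=100, L=50, X=10, X=10, X=10, IV=4
100 + 100 + 50 + 10 + 10 + 10 + 4 = 284

284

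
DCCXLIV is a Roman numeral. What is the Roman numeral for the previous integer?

DCCXLIV = 744; previous is 743

DCCXLIII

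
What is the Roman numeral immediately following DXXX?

DXXX = 530, so the next integer is 530 + 1 = 531

DXXXI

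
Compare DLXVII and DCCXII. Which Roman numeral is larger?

DLXVII = 567
DCCXII = 712
712 is larger

DCCXII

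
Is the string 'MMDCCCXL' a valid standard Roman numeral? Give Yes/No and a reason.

'MMDCCCXL': Check the rules: uses only the symbols I, V, X, L, C, D, M; no symbol is repeated more than three times in a row; V, L and D each appear at most once; the only place a smaller symbol precedes a larger one is the allowed subtractive pair XL, the symbol right after such a pair (if any) is smaller than the pair's first symbol, and otherwise the values never increase from left to right. Value: M (1000) + M (1000) + D (500) + C (100) + C (100) + C (100) + XL (40) = 2840. So it is a valid standard Roman numeral.

Yes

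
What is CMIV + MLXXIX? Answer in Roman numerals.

CMIV = 904
MLXXIX = 1079
904 + 1079 = 1983

MCMLXXXIII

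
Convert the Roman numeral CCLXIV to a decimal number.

CCLXIV: C=100, C=100, L=50, X=10, IV=4
100 + 100 + 50 + 10 + 4 = 264

264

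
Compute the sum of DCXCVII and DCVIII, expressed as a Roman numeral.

DCXCVII = 697
DCVIII = 608
697 + 608 = 1305

MCCCV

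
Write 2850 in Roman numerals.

Convert 2850 to Roman numerals:
  2850 contains 2×1000 (MM)
  850 contains 1×500 (D)
  350 contains 3×100 (CCC)
  50 contains 1×50 (L)

MMDCCCL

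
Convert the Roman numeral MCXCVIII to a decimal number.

MCXCVIII: M=1000, C=100, XC=90, V=5, I=1, I=1, I=1
1000 + 100 + 90 + 5 + 1 + 1 + 1 = 1198

1198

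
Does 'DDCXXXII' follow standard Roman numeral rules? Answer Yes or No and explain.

'DDCXXXII': D should not appear more than once

No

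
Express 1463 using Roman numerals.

Convert 1463 to Roman numerals:
  1463 contains 1×1000 (M)
  463 contains 1×400 (CD)
  63 contains 1×50 (L)
  13 contains 1×10 (X)
  3 contains 3×1 (III)

MCDLXIII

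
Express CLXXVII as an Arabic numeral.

CLXXVII: C=100, L=50, X=10, X=10, V=5, I=1, I=1
100 + 50 + 10 + 10 + 5 + 1 + 1 = 177

177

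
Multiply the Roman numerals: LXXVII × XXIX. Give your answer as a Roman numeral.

LXXVII = 77
XXIX = 29
77 × 29 = 2233

MMCCXXXIII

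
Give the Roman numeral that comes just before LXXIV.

LXXIV = 74; previous is 73

LXXIII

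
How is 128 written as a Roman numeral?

Convert 128 to Roman numerals:
  128 contains 1×100 (C)
  28 contains 2×10 (XX)
  8 contains 1×5 (V)
  3 contains 3×1 (III)

CXXVIII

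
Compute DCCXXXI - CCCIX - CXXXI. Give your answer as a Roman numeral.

DCCXXXI = 731, CCCIX = 309, CXXXI = 131
731 - 309 = 422
422 - 131 = 291

CCXCI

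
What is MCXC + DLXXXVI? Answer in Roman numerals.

MCXC = 1190
DLXXXVI = 586
1190 + 586 = 1776

MDCCLXXVI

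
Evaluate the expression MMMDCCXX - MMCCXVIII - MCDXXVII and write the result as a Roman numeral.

MMMDCCXX = 3720, MMCCXVIII = 2218, MCDXXVII = 1427
3720 - 2218 = 1502
1502 - 1427 = 75

LXXV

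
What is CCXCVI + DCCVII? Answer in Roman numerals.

CCXCVI = 296
DCCVII = 707
296 + 707 = 1003

MIII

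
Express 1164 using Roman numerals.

Convert 1164 to Roman numerals:
  1164 contains 1×1000 (M)
  164 contains 1×100 (C)
  64 contains 1×50 (L)
  14 contains 1×10 (X)
  4 contains 1×4 (IV)

MCLXIV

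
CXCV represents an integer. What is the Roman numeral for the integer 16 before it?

CXCV = 195
195 - 16 = 179

CLXXIX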